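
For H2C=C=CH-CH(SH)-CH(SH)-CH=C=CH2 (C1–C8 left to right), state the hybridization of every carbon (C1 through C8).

C1 — 3 σ bonds, plus one π bond. Steric number 3, so sp2.
C2: 2 σ bonds, plus two π bonds; 2 regions of electron density → sp.
C3 — 3 σ bonds, plus one π bond. Steric number 3, so sp2.
C4: 4 σ bonds — 4 electron domains, sp3.
C5: 4 σ bonds — 4 electron domains, sp3.
C6 (3 σ bonds, plus one π bond) has steric number 3: sp2.
C7: 2 σ bonds, plus two π bonds — 2 electron domains, sp.
C8 (3 σ bonds, plus one π bond) has steric number 3: sp2.

C1 sp2, C2 sp, C3 sp2, C4 sp3, C5 sp3, C6 sp2, C7 sp, C8 sp2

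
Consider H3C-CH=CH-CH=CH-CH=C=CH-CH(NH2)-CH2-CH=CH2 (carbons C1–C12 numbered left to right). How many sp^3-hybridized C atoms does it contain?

C1: sp3 ✓
C2: sp2
C3: sp2
C4: sp2
C5: sp2
C6: sp2
C7: sp
C8: sp2
C9: sp3 ✓
C10: sp3 ✓
C11: sp2
C12: sp2
C1, C9, C10 → 3 sp3 carbons.

3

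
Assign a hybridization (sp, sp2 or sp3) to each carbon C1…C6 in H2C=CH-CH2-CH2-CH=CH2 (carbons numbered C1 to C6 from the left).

C1 sp2, C2 sp2, C3 sp3, C4 sp3, C5 sp2, C6 sp2

C1 carries 3 σ bonds, plus one π bond, giving a steric number of 3, so it is sp2.
C2: 3 σ bonds, plus one π bond — 3 electron domains, sp2.
C3 has 4 σ bonds: steric number 4 → sp3.
C4 (4 σ bonds) has steric number 4: sp3.
C5: 3 σ bonds, plus one π bond; 3 regions of electron density → sp2.
C6: 3 σ bonds, plus one π bond; 3 regions of electron density → sp2.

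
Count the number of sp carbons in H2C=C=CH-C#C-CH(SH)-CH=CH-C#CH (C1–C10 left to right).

C1: sp2
C2: sp ✓
C3: sp2
C4: sp ✓
C5: sp ✓
C6: sp3
C7: sp2
C8: sp2
C9: sp ✓
C10: sp ✓
C2, C4, C5, C9, C10 → 5 sp carbons.

5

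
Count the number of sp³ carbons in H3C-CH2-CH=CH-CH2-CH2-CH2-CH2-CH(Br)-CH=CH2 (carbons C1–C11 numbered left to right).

7

C1: sp3 ✓
C2: sp3 ✓
C3: sp2
C4: sp2
C5: sp3 ✓
C6: sp3 ✓
C7: sp3 ✓
C8: sp3 ✓
C9: sp3 ✓
C10: sp2
C11: sp2
C1, C2, C5, C6, C7, C8, C9 → 7 sp3 carbons.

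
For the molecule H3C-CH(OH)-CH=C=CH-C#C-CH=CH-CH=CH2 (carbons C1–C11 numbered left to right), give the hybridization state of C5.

sp²

C5 carries 3 σ bonds, plus one π bond, giving a steric number of 3, so it is sp2.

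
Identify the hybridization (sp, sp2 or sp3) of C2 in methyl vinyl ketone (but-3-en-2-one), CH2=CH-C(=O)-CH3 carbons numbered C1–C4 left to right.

sp^2

C2 has 3 σ bonds, plus one π bond: steric number 3 → sp2.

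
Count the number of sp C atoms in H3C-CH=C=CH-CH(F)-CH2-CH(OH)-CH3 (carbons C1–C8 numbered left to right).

1

C1: sp3
C2: sp2
C3: sp ✓
C4: sp2
C5: sp3
C6: sp3
C7: sp3
C8: sp3
C3 → 1 sp carbon.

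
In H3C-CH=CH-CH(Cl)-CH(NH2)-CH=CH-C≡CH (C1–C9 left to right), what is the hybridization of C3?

sp2

C3 (3 σ bonds, plus one π bond) has steric number 3: sp2.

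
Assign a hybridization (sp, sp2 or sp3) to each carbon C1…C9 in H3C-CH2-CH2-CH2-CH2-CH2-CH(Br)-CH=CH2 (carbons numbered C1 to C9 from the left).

C1: 4 σ bonds — 4 electron domains, sp3.
C2 carries 4 σ bonds, giving a steric number of 4, so it is sp3.
C3 — 4 σ bonds. Steric number 4, so sp3.
C4: 4 σ bonds — 4 electron domains, sp3.
C5: 4 σ bonds — 4 electron domains, sp3.
C6 (4 σ bonds) has steric number 4: sp3.
C7 has 4 σ bonds: steric number 4 → sp3.
C8 is sp2: 3 σ bonds, plus one π bond, 3 electron-density regions.
C9 — 3 σ bonds, plus one π bond. Steric number 3, so sp2.

C1 sp3, C2 sp3, C3 sp3, C4 sp3, C5 sp3, C6 sp3, C7 sp3, C8 sp2, C9 sp2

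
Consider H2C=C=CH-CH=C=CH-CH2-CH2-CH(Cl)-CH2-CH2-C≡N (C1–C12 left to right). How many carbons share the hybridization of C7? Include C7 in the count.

C7 is sp3 (only σ bonds).
C1: sp2
C2: sp
C3: sp2
C4: sp2
C5: sp
C6: sp2
C7: sp3 ✓
C8: sp3 ✓
C9: sp3 ✓
C10: sp3 ✓
C11: sp3 ✓
C12: sp
5 carbons are sp3.

5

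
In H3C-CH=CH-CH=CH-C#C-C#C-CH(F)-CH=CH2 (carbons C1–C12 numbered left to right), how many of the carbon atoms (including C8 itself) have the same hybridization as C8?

4

C8 is sp (two π bonds).
C1: sp3
C2: sp2
C3: sp2
C4: sp2
C5: sp2
C6: sp ✓
C7: sp ✓
C8: sp ✓
C9: sp ✓
C10: sp3
C11: sp2
C12: sp2
4 carbons are sp.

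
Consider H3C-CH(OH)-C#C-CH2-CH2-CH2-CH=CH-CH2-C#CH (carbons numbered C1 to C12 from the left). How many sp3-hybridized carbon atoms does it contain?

C1: sp3 ✓
C2: sp3 ✓
C3: sp
C4: sp
C5: sp3 ✓
C6: sp3 ✓
C7: sp3 ✓
C8: sp2
C9: sp2
C10: sp3 ✓
C11: sp
C12: sp
C1, C2, C5, C6, C7, C10 → 6 sp3 carbons.

6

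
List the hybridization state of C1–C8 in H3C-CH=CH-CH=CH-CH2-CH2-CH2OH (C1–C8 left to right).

C1 is sp3: 4 σ bonds, 4 electron-density regions.
C2 carries 3 σ bonds, plus one π bond, giving a steric number of 3, so it is sp2.
C3 (3 σ bonds, plus one π bond) has steric number 3: sp2.
C4 — 3 σ bonds, plus one π bond. Steric number 3, so sp2.
C5 has 3 σ bonds, plus one π bond: steric number 3 → sp2.
C6 (4 σ bonds) has steric number 4: sp3.
C7 — 4 σ bonds. Steric number 4, so sp3.
C8 — 4 σ bonds. Steric number 4, so sp3.

C1 sp3, C2 sp2, C3 sp2, C4 sp2, C5 sp2, C6 sp3, C7 sp3, C8 sp3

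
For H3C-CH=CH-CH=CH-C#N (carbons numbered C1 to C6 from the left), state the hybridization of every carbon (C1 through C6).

C1 sp3, C2 sp2, C3 sp2, C4 sp2, C5 sp2, C6 sp

C1: 4 σ bonds; 4 regions of electron density → sp3.
C2: 3 σ bonds, plus one π bond — 3 electron domains, sp2.
C3: 3 σ bonds, plus one π bond; 3 regions of electron density → sp2.
C4: 3 σ bonds, plus one π bond — 3 electron domains, sp2.
C5: 3 σ bonds, plus one π bond — 3 electron domains, sp2.
C6: 2 σ bonds, plus two π bonds — 2 electron domains, sp.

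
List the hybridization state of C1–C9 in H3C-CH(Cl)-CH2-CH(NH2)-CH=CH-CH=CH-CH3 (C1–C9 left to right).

C1 (4 σ bonds) has steric number 4: sp3.
C2: 4 σ bonds; 4 regions of electron density → sp3.
C3 is sp3: 4 σ bonds, 4 electron-density regions.
C4: 4 σ bonds; 4 regions of electron density → sp3.
C5 has 3 σ bonds, plus one π bond: steric number 3 → sp2.
C6 (3 σ bonds, plus one π bond) has steric number 3: sp2.
C7 (3 σ bonds, plus one π bond) has steric number 3: sp2.
C8 is sp2: 3 σ bonds, plus one π bond, 3 electron-density regions.
C9 carries 4 σ bonds, giving a steric number of 4, so it is sp3.

C1 sp3, C2 sp3, C3 sp3, C4 sp3, C5 sp2, C6 sp2, C7 sp2, C8 sp2, C9 sp3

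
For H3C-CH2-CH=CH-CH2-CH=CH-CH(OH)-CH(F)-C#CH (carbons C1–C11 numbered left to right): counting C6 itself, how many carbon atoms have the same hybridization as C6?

4

C6 is sp2 (one π bond).
C1: sp3
C2: sp3
C3: sp2 ✓
C4: sp2 ✓
C5: sp3
C6: sp2 ✓
C7: sp2 ✓
C8: sp3
C9: sp3
C10: sp
C11: sp
4 carbons are sp2.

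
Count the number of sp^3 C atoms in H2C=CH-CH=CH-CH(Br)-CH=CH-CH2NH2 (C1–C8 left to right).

C1: sp2
C2: sp2
C3: sp2
C4: sp2
C5: sp3 ✓
C6: sp2
C7: sp2
C8: sp3 ✓
C5, C8 → 2 sp3 carbons.

2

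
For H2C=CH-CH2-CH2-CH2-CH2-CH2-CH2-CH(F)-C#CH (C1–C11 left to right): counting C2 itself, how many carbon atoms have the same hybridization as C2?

C2 is sp2 (one π bond).
C1: sp2 ✓
C2: sp2 ✓
C3: sp3
C4: sp3
C5: sp3
C6: sp3
C7: sp3
C8: sp3
C9: sp3
C10: sp
C11: sp
2 carbons are sp2.

2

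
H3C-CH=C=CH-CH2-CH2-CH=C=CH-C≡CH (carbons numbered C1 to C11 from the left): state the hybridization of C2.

C2: 3 σ bonds, plus one π bond — 3 electron domains, sp2.

sp²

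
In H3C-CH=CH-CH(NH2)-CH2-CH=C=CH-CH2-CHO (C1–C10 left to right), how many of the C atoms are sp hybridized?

1

C1: sp3
C2: sp2
C3: sp2
C4: sp3
C5: sp3
C6: sp2
C7: sp ✓
C8: sp2
C9: sp3
C10: sp2
C7 → 1 sp carbon.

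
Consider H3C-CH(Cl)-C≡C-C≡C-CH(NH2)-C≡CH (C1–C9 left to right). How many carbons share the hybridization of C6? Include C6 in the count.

C6 is sp (two π bonds).
C1: sp3
C2: sp3
C3: sp ✓
C4: sp ✓
C5: sp ✓
C6: sp ✓
C7: sp3
C8: sp ✓
C9: sp ✓
6 carbons are sp.

6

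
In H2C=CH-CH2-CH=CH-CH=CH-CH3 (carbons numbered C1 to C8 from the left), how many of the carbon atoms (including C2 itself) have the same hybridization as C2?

C2 is sp2 (one π bond).
C1: sp2 ✓
C2: sp2 ✓
C3: sp3
C4: sp2 ✓
C5: sp2 ✓
C6: sp2 ✓
C7: sp2 ✓
C8: sp3
6 carbons are sp2.

6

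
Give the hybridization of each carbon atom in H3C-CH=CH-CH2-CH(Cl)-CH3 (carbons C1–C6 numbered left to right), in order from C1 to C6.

C1 carries 4 σ bonds, giving a steric number of 4, so it is sp3.
C2 (3 σ bonds, plus one π bond) has steric number 3: sp2.
C3 carries 3 σ bonds, plus one π bond, giving a steric number of 3, so it is sp2.
C4 carries 4 σ bonds, giving a steric number of 4, so it is sp3.
C5: 4 σ bonds; 4 regions of electron density → sp3.
C6 (4 σ bonds) has steric number 4: sp3.

C1 sp3, C2 sp2, C3 sp2, C4 sp3, C5 sp3, C6 sp3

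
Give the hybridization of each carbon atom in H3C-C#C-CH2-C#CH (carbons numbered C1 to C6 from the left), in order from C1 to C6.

C1 sp3, C2 sp, C3 sp, C4 sp3, C5 sp, C6 sp

C1 — 4 σ bonds. Steric number 4, so sp3.
C2 has 2 σ bonds, plus two π bonds: steric number 2 → sp.
C3 is sp: 2 σ bonds, plus two π bonds, 2 electron-density regions.
C4 — 4 σ bonds. Steric number 4, so sp3.
C5 (2 σ bonds, plus two π bonds) has steric number 2: sp.
C6 carries 2 σ bonds, plus two π bonds, giving a steric number of 2, so it is sp.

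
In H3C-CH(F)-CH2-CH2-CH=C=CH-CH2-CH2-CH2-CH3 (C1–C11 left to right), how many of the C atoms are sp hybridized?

1

C1: sp3
C2: sp3
C3: sp3
C4: sp3
C5: sp2
C6: sp ✓
C7: sp2
C8: sp3
C9: sp3
C10: sp3
C11: sp3
C6 → 1 sp carbon.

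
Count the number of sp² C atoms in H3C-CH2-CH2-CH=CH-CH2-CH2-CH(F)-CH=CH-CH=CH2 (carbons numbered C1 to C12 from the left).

C1: sp3
C2: sp3
C3: sp3
C4: sp2 ✓
C5: sp2 ✓
C6: sp3
C7: sp3
C8: sp3
C9: sp2 ✓
C10: sp2 ✓
C11: sp2 ✓
C12: sp2 ✓
C4, C5, C9, C10, C11, C12 → 6 sp2 carbons.

6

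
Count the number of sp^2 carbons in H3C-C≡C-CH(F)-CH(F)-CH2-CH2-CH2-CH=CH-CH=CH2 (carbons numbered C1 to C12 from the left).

4

C1: sp3
C2: sp
C3: sp
C4: sp3
C5: sp3
C6: sp3
C7: sp3
C8: sp3
C9: sp2 ✓
C10: sp2 ✓
C11: sp2 ✓
C12: sp2 ✓
C9, C10, C11, C12 → 4 sp2 carbons.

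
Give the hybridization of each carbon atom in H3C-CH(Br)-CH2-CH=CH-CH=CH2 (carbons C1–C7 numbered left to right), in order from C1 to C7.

C1 sp3, C2 sp3, C3 sp3, C4 sp2, C5 sp2, C6 sp2, C7 sp2

C1 is sp3: 4 σ bonds, 4 electron-density regions.
C2 (4 σ bonds) has steric number 4: sp3.
C3: 4 σ bonds — 4 electron domains, sp3.
C4 (3 σ bonds, plus one π bond) has steric number 3: sp2.
C5: 3 σ bonds, plus one π bond; 3 regions of electron density → sp2.
C6 carries 3 σ bonds, plus one π bond, giving a steric number of 3, so it is sp2.
C7 is sp2: 3 σ bonds, plus one π bond, 3 electron-density regions.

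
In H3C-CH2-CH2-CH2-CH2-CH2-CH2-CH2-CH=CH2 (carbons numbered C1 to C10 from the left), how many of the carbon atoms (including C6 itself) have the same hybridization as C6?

8

C6 is sp3 (only σ bonds).
C1: sp3 ✓
C2: sp3 ✓
C3: sp3 ✓
C4: sp3 ✓
C5: sp3 ✓
C6: sp3 ✓
C7: sp3 ✓
C8: sp3 ✓
C9: sp2
C10: sp2
8 carbons are sp3.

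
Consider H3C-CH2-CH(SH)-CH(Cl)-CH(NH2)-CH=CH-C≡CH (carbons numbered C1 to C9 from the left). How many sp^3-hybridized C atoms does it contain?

C1: sp3 ✓
C2: sp3 ✓
C3: sp3 ✓
C4: sp3 ✓
C5: sp3 ✓
C6: sp2
C7: sp2
C8: sp
C9: sp
C1, C2, C3, C4, C5 → 5 sp3 carbons.

5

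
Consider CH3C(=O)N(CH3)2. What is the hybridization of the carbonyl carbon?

sp2

The carbonyl carbon (3 σ bonds, plus one π bond) has steric number 3: sp2.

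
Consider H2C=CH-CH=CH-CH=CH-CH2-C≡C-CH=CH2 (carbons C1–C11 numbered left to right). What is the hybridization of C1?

sp2

C1 has 3 σ bonds, plus one π bond: steric number 3 → sp2.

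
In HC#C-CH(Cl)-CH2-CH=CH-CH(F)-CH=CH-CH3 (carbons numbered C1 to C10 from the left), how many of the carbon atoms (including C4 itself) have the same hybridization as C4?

4

C4 is sp3 (only σ bonds).
C1: sp
C2: sp
C3: sp3 ✓
C4: sp3 ✓
C5: sp2
C6: sp2
C7: sp3 ✓
C8: sp2
C9: sp2
C10: sp3 ✓
4 carbons are sp3.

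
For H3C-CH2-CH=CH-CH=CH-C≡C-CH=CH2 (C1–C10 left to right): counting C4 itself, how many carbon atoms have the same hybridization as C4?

C4 is sp2 (one π bond).
C1: sp3
C2: sp3
C3: sp2 ✓
C4: sp2 ✓
C5: sp2 ✓
C6: sp2 ✓
C7: sp
C8: sp
C9: sp2 ✓
C10: sp2 ✓
6 carbons are sp2.

6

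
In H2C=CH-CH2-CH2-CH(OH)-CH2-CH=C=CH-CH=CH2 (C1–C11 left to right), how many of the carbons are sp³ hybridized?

C1: sp2
C2: sp2
C3: sp3 ✓
C4: sp3 ✓
C5: sp3 ✓
C6: sp3 ✓
C7: sp2
C8: sp
C9: sp2
C10: sp2
C11: sp2
C3, C4, C5, C6 → 4 sp3 carbons.

4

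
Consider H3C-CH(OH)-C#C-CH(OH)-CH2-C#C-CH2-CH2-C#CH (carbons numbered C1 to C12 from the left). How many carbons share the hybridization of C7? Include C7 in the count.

6

C7 is sp (two π bonds).
C1: sp3
C2: sp3
C3: sp ✓
C4: sp ✓
C5: sp3
C6: sp3
C7: sp ✓
C8: sp ✓
C9: sp3
C10: sp3
C11: sp ✓
C12: sp ✓
6 carbons are sp.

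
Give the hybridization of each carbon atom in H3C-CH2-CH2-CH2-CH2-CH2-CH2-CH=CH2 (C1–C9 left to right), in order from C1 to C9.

C1 sp3, C2 sp3, C3 sp3, C4 sp3, C5 sp3, C6 sp3, C7 sp3, C8 sp2, C9 sp2

C1 (4 σ bonds) has steric number 4: sp3.
C2: 4 σ bonds — 4 electron domains, sp3.
C3 is sp3: 4 σ bonds, 4 electron-density regions.
C4: 4 σ bonds; 4 regions of electron density → sp3.
C5 (4 σ bonds) has steric number 4: sp3.
C6: 4 σ bonds; 4 regions of electron density → sp3.
C7 — 4 σ bonds. Steric number 4, so sp3.
C8 carries 3 σ bonds, plus one π bond, giving a steric number of 3, so it is sp2.
C9: 3 σ bonds, plus one π bond; 3 regions of electron density → sp2.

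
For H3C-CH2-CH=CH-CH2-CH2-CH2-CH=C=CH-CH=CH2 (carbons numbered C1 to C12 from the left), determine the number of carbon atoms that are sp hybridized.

1

C1: sp3
C2: sp3
C3: sp2
C4: sp2
C5: sp3
C6: sp3
C7: sp3
C8: sp2
C9: sp ✓
C10: sp2
C11: sp2
C12: sp2
C9 → 1 sp carbon.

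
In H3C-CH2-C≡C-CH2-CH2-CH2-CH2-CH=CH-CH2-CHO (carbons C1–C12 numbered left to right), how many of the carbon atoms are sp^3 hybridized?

C1: sp3 ✓
C2: sp3 ✓
C3: sp
C4: sp
C5: sp3 ✓
C6: sp3 ✓
C7: sp3 ✓
C8: sp3 ✓
C9: sp2
C10: sp2
C11: sp3 ✓
C12: sp2
C1, C2, C5, C6, C7, C8, C11 → 7 sp3 carbons.

7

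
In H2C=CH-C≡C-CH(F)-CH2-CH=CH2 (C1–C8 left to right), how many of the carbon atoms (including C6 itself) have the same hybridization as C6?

2

C6 is sp3 (only σ bonds).
C1: sp2
C2: sp2
C3: sp
C4: sp
C5: sp3 ✓
C6: sp3 ✓
C7: sp2
C8: sp2
2 carbons are sp3.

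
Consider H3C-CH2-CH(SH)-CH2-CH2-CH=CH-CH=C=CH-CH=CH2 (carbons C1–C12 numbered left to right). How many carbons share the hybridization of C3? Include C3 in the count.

5

C3 is sp3 (only σ bonds).
C1: sp3 ✓
C2: sp3 ✓
C3: sp3 ✓
C4: sp3 ✓
C5: sp3 ✓
C6: sp2
C7: sp2
C8: sp2
C9: sp
C10: sp2
C11: sp2
C12: sp2
5 carbons are sp3.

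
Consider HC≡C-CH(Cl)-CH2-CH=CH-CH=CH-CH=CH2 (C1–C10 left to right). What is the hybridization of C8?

sp2

C8 — 3 σ bonds, plus one π bond. Steric number 3, so sp2.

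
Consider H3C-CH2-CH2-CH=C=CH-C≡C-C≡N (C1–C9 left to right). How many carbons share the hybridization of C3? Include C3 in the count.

C3 is sp3 (only σ bonds).
C1: sp3 ✓
C2: sp3 ✓
C3: sp3 ✓
C4: sp2
C5: sp
C6: sp2
C7: sp
C8: sp
C9: sp
3 carbons are sp3.

3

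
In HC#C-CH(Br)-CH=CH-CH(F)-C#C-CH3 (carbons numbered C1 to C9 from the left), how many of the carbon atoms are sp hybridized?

C1: sp ✓
C2: sp ✓
C3: sp3
C4: sp2
C5: sp2
C6: sp3
C7: sp ✓
C8: sp ✓
C9: sp3
C1, C2, C7, C8 → 4 sp carbons.

4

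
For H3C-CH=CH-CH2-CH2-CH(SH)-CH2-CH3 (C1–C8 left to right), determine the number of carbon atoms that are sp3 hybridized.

6

C1: sp3 ✓
C2: sp2
C3: sp2
C4: sp3 ✓
C5: sp3 ✓
C6: sp3 ✓
C7: sp3 ✓
C8: sp3 ✓
C1, C4, C5, C6, C7, C8 → 6 sp3 carbons.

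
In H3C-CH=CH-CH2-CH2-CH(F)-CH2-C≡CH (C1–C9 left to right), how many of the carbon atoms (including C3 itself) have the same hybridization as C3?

C3 is sp2 (one π bond).
C1: sp3
C2: sp2 ✓
C3: sp2 ✓
C4: sp3
C5: sp3
C6: sp3
C7: sp3
C8: sp
C9: sp
2 carbons are sp2.

2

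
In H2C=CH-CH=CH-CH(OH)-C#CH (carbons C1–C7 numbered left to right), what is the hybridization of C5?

sp^3

C5: 4 σ bonds — 4 electron domains, sp3.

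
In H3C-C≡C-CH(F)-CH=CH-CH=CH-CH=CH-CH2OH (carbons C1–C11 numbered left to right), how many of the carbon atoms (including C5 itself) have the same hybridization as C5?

C5 is sp2 (one π bond).
C1: sp3
C2: sp
C3: sp
C4: sp3
C5: sp2 ✓
C6: sp2 ✓
C7: sp2 ✓
C8: sp2 ✓
C9: sp2 ✓
C10: sp2 ✓
C11: sp3
6 carbons are sp2.

6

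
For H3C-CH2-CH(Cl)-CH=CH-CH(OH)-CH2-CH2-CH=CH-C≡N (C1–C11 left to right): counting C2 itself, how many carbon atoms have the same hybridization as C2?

6

C2 is sp3 (only σ bonds).
C1: sp3 ✓
C2: sp3 ✓
C3: sp3 ✓
C4: sp2
C5: sp2
C6: sp3 ✓
C7: sp3 ✓
C8: sp3 ✓
C9: sp2
C10: sp2
C11: sp
6 carbons are sp3.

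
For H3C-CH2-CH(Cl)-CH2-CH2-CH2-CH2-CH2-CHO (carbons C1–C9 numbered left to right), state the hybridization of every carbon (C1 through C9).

C1 carries 4 σ bonds, giving a steric number of 4, so it is sp3.
C2 has 4 σ bonds: steric number 4 → sp3.
C3: 4 σ bonds — 4 electron domains, sp3.
C4: 4 σ bonds — 4 electron domains, sp3.
C5: 4 σ bonds — 4 electron domains, sp3.
C6 carries 4 σ bonds, giving a steric number of 4, so it is sp3.
C7 has 4 σ bonds: steric number 4 → sp3.
C8 has 4 σ bonds: steric number 4 → sp3.
C9 — 3 σ bonds, plus one π bond. Steric number 3, so sp2.

C1 sp3, C2 sp3, C3 sp3, C4 sp3, C5 sp3, C6 sp3, C7 sp3, C8 sp3, C9 sp2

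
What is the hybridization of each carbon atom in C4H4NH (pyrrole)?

sp²

Each carbon atom: 3 σ bonds, plus one π bond; 3 regions of electron density → sp2.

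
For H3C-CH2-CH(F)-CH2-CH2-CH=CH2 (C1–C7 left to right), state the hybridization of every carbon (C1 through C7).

C1 sp3, C2 sp3, C3 sp3, C4 sp3, C5 sp3, C6 sp2, C7 sp2

C1 is sp3: 4 σ bonds, 4 electron-density regions.
C2: 4 σ bonds; 4 regions of electron density → sp3.
C3 (4 σ bonds) has steric number 4: sp3.
C4 carries 4 σ bonds, giving a steric number of 4, so it is sp3.
C5 carries 4 σ bonds, giving a steric number of 4, so it is sp3.
C6 has 3 σ bonds, plus one π bond: steric number 3 → sp2.
C7: 3 σ bonds, plus one π bond — 3 electron domains, sp2.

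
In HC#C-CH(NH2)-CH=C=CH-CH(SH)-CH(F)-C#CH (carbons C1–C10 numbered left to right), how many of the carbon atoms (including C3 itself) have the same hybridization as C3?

C3 is sp3 (only σ bonds).
C1: sp
C2: sp
C3: sp3 ✓
C4: sp2
C5: sp
C6: sp2
C7: sp3 ✓
C8: sp3 ✓
C9: sp
C10: sp
3 carbons are sp3.

3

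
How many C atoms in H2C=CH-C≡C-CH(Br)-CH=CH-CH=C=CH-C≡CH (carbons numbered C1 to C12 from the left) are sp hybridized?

C1: sp2
C2: sp2
C3: sp ✓
C4: sp ✓
C5: sp3
C6: sp2
C7: sp2
C8: sp2
C9: sp ✓
C10: sp2
C11: sp ✓
C12: sp ✓
C3, C4, C9, C11, C12 → 5 sp carbons.

5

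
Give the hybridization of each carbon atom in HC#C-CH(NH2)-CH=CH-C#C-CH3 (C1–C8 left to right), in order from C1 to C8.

C1 sp, C2 sp, C3 sp3, C4 sp2, C5 sp2, C6 sp, C7 sp, C8 sp3

C1 (2 σ bonds, plus two π bonds) has steric number 2: sp.
C2 (2 σ bonds, plus two π bonds) has steric number 2: sp.
C3 is sp3: 4 σ bonds, 4 electron-density regions.
C4 — 3 σ bonds, plus one π bond. Steric number 3, so sp2.
C5: 3 σ bonds, plus one π bond — 3 electron domains, sp2.
C6 is sp: 2 σ bonds, plus two π bonds, 2 electron-density regions.
C7: 2 σ bonds, plus two π bonds — 2 electron domains, sp.
C8 — 4 σ bonds. Steric number 4, so sp3.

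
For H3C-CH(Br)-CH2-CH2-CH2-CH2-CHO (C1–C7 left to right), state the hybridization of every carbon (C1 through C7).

C1 (4 σ bonds) has steric number 4: sp3.
C2 — 4 σ bonds. Steric number 4, so sp3.
C3: 4 σ bonds; 4 regions of electron density → sp3.
C4 has 4 σ bonds: steric number 4 → sp3.
C5 carries 4 σ bonds, giving a steric number of 4, so it is sp3.
C6 carries 4 σ bonds, giving a steric number of 4, so it is sp3.
C7 (3 σ bonds, plus one π bond) has steric number 3: sp2.

C1 sp3, C2 sp3, C3 sp3, C4 sp3, C5 sp3, C6 sp3, C7 sp2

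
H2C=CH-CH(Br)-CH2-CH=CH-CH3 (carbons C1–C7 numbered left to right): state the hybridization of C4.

C4: 4 σ bonds; 4 regions of electron density → sp3.

sp³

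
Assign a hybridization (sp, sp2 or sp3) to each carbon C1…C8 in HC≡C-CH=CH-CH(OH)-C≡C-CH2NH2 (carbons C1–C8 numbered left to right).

C1 sp, C2 sp, C3 sp2, C4 sp2, C5 sp3, C6 sp, C7 sp, C8 sp3

C1 — 2 σ bonds, plus two π bonds. Steric number 2, so sp.
C2: 2 σ bonds, plus two π bonds; 2 regions of electron density → sp.
C3: 3 σ bonds, plus one π bond — 3 electron domains, sp2.
C4: 3 σ bonds, plus one π bond — 3 electron domains, sp2.
C5 has 4 σ bonds: steric number 4 → sp3.
C6 — 2 σ bonds, plus two π bonds. Steric number 2, so sp.
C7 has 2 σ bonds, plus two π bonds: steric number 2 → sp.
C8 (4 σ bonds) has steric number 4: sp3.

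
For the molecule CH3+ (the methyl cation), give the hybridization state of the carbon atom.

sp^2

Three σ bonds to H, empty p orbital → sp2, trigonal planar.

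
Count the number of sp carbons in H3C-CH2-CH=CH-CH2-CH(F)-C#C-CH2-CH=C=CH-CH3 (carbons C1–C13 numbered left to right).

3

C1: sp3
C2: sp3
C3: sp2
C4: sp2
C5: sp3
C6: sp3
C7: sp ✓
C8: sp ✓
C9: sp3
C10: sp2
C11: sp ✓
C12: sp2
C13: sp3
C7, C8, C11 → 3 sp carbons.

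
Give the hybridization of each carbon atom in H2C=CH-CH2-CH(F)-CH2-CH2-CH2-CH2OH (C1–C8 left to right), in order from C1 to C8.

C1: 3 σ bonds, plus one π bond; 3 regions of electron density → sp2.
C2 is sp2: 3 σ bonds, plus one π bond, 3 electron-density regions.
C3 has 4 σ bonds: steric number 4 → sp3.
C4 — 4 σ bonds. Steric number 4, so sp3.
C5 (4 σ bonds) has steric number 4: sp3.
C6 is sp3: 4 σ bonds, 4 electron-density regions.
C7 (4 σ bonds) has steric number 4: sp3.
C8 has 4 σ bonds: steric number 4 → sp3.

C1 sp2, C2 sp2, C3 sp3, C4 sp3, C5 sp3, C6 sp3, C7 sp3, C8 sp3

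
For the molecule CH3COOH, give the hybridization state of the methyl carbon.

sp3

The methyl carbon: 4 σ bonds — 4 electron domains, sp3.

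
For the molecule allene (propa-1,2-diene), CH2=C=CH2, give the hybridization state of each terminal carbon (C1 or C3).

sp²

Each terminal carbon (C1 or C3): 3 σ bonds, plus one π bond — 3 electron domains, sp2.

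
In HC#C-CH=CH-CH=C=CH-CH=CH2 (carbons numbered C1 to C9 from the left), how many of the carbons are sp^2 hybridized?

C1: sp
C2: sp
C3: sp2 ✓
C4: sp2 ✓
C5: sp2 ✓
C6: sp
C7: sp2 ✓
C8: sp2 ✓
C9: sp2 ✓
C3, C4, C5, C7, C8, C9 → 6 sp2 carbons.

6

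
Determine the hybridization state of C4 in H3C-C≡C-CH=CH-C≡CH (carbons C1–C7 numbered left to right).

C4 is sp2: 3 σ bonds, plus one π bond, 3 electron-density regions.

sp^2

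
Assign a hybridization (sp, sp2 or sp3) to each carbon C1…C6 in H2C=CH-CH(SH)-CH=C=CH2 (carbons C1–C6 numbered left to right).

C1 has 3 σ bonds, plus one π bond: steric number 3 → sp2.
C2 (3 σ bonds, plus one π bond) has steric number 3: sp2.
C3 carries 4 σ bonds, giving a steric number of 4, so it is sp3.
C4 has 3 σ bonds, plus one π bond: steric number 3 → sp2.
C5 carries 2 σ bonds, plus two π bonds, giving a steric number of 2, so it is sp.
C6 (3 σ bonds, plus one π bond) has steric number 3: sp2.

C1 sp2, C2 sp2, C3 sp3, C4 sp2, C5 sp, C6 sp2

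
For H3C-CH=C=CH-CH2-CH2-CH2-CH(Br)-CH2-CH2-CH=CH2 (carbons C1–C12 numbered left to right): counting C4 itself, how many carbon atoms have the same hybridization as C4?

4

C4 is sp2 (one π bond).
C1: sp3
C2: sp2 ✓
C3: sp
C4: sp2 ✓
C5: sp3
C6: sp3
C7: sp3
C8: sp3
C9: sp3
C10: sp3
C11: sp2 ✓
C12: sp2 ✓
4 carbons are sp2.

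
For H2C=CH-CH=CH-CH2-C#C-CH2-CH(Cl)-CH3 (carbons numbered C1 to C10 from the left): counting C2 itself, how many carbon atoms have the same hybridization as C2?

C2 is sp2 (one π bond).
C1: sp2 ✓
C2: sp2 ✓
C3: sp2 ✓
C4: sp2 ✓
C5: sp3
C6: sp
C7: sp
C8: sp3
C9: sp3
C10: sp3
4 carbons are sp2.

4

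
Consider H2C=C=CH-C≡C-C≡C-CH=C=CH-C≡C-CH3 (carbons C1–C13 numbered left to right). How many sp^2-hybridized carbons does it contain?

C1: sp2 ✓
C2: sp
C3: sp2 ✓
C4: sp
C5: sp
C6: sp
C7: sp
C8: sp2 ✓
C9: sp
C10: sp2 ✓
C11: sp
C12: sp
C13: sp3
C1, C3, C8, C10 → 4 sp2 carbons.

4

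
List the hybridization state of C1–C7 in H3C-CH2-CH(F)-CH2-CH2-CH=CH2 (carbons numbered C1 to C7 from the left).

C1 (4 σ bonds) has steric number 4: sp3.
C2 (4 σ bonds) has steric number 4: sp3.
C3 is sp3: 4 σ bonds, 4 electron-density regions.
C4 (4 σ bonds) has steric number 4: sp3.
C5 is sp3: 4 σ bonds, 4 electron-density regions.
C6: 3 σ bonds, plus one π bond; 3 regions of electron density → sp2.
C7 is sp2: 3 σ bonds, plus one π bond, 3 electron-density regions.

C1 sp3, C2 sp3, C3 sp3, C4 sp3, C5 sp3, C6 sp2, C7 sp2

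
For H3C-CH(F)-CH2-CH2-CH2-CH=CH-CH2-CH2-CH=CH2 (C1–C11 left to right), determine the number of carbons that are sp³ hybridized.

7

C1: sp3 ✓
C2: sp3 ✓
C3: sp3 ✓
C4: sp3 ✓
C5: sp3 ✓
C6: sp2
C7: sp2
C8: sp3 ✓
C9: sp3 ✓
C10: sp2
C11: sp2
C1, C2, C3, C4, C5, C8, C9 → 7 sp3 carbons.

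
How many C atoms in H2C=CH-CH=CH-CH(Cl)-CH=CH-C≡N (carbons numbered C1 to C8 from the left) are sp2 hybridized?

C1: sp2 ✓
C2: sp2 ✓
C3: sp2 ✓
C4: sp2 ✓
C5: sp3
C6: sp2 ✓
C7: sp2 ✓
C8: sp
C1, C2, C3, C4, C6, C7 → 6 sp2 carbons.

6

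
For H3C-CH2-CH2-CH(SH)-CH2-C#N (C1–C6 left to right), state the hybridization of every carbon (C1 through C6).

C1 sp3, C2 sp3, C3 sp3, C4 sp3, C5 sp3, C6 sp

C1: 4 σ bonds; 4 regions of electron density → sp3.
C2 carries 4 σ bonds, giving a steric number of 4, so it is sp3.
C3: 4 σ bonds; 4 regions of electron density → sp3.
C4 — 4 σ bonds. Steric number 4, so sp3.
C5: 4 σ bonds; 4 regions of electron density → sp3.
C6: 2 σ bonds, plus two π bonds; 2 regions of electron density → sp.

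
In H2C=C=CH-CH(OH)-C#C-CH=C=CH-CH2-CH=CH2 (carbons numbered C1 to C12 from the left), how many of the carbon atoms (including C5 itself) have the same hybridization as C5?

4

C5 is sp (two π bonds).
C1: sp2
C2: sp ✓
C3: sp2
C4: sp3
C5: sp ✓
C6: sp ✓
C7: sp2
C8: sp ✓
C9: sp2
C10: sp3
C11: sp2
C12: sp2
4 carbons are sp.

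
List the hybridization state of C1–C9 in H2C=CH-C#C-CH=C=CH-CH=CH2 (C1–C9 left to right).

C1 sp2, C2 sp2, C3 sp, C4 sp, C5 sp2, C6 sp, C7 sp2, C8 sp2, C9 sp2

C1 has 3 σ bonds, plus one π bond: steric number 3 → sp2.
C2 has 3 σ bonds, plus one π bond: steric number 3 → sp2.
C3: 2 σ bonds, plus two π bonds; 2 regions of electron density → sp.
C4: 2 σ bonds, plus two π bonds — 2 electron domains, sp.
C5 (3 σ bonds, plus one π bond) has steric number 3: sp2.
C6 carries 2 σ bonds, plus two π bonds, giving a steric number of 2, so it is sp.
C7 is sp2: 3 σ bonds, plus one π bond, 3 electron-density regions.
C8: 3 σ bonds, plus one π bond; 3 regions of electron density → sp2.
C9 is sp2: 3 σ bonds, plus one π bond, 3 electron-density regions.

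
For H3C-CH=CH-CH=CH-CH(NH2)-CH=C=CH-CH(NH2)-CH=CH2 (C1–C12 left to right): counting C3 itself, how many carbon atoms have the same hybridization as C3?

8

C3 is sp2 (one π bond).
C1: sp3
C2: sp2 ✓
C3: sp2 ✓
C4: sp2 ✓
C5: sp2 ✓
C6: sp3
C7: sp2 ✓
C8: sp
C9: sp2 ✓
C10: sp3
C11: sp2 ✓
C12: sp2 ✓
8 carbons are sp2.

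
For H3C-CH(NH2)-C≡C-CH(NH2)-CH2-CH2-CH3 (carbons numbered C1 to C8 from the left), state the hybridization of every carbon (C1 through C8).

C1: 4 σ bonds; 4 regions of electron density → sp3.
C2 carries 4 σ bonds, giving a steric number of 4, so it is sp3.
C3 has 2 σ bonds, plus two π bonds: steric number 2 → sp.
C4 (2 σ bonds, plus two π bonds) has steric number 2: sp.
C5: 4 σ bonds; 4 regions of electron density → sp3.
C6 is sp3: 4 σ bonds, 4 electron-density regions.
C7 — 4 σ bonds. Steric number 4, so sp3.
C8: 4 σ bonds; 4 regions of electron density → sp3.

C1 sp3, C2 sp3, C3 sp, C4 sp, C5 sp3, C6 sp3, C7 sp3, C8 sp3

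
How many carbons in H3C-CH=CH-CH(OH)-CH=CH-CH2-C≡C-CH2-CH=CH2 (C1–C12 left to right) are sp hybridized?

2

C1: sp3
C2: sp2
C3: sp2
C4: sp3
C5: sp2
C6: sp2
C7: sp3
C8: sp ✓
C9: sp ✓
C10: sp3
C11: sp2
C12: sp2
C8, C9 → 2 sp carbons.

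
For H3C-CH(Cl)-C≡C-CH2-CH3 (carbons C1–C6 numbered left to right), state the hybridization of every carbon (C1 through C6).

C1 has 4 σ bonds: steric number 4 → sp3.
C2: 4 σ bonds — 4 electron domains, sp3.
C3 carries 2 σ bonds, plus two π bonds, giving a steric number of 2, so it is sp.
C4 carries 2 σ bonds, plus two π bonds, giving a steric number of 2, so it is sp.
C5 — 4 σ bonds. Steric number 4, so sp3.
C6 has 4 σ bonds: steric number 4 → sp3.

C1 sp3, C2 sp3, C3 sp, C4 sp, C5 sp3, C6 sp3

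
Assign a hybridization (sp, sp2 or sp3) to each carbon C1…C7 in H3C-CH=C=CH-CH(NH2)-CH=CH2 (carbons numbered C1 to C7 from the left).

C1: 4 σ bonds — 4 electron domains, sp3.
C2 is sp2: 3 σ bonds, plus one π bond, 3 electron-density regions.
C3: 2 σ bonds, plus two π bonds — 2 electron domains, sp.
C4: 3 σ bonds, plus one π bond; 3 regions of electron density → sp2.
C5 is sp3: 4 σ bonds, 4 electron-density regions.
C6: 3 σ bonds, plus one π bond; 3 regions of electron density → sp2.
C7 is sp2: 3 σ bonds, plus one π bond, 3 electron-density regions.

C1 sp3, C2 sp2, C3 sp, C4 sp2, C5 sp3, C6 sp2, C7 sp2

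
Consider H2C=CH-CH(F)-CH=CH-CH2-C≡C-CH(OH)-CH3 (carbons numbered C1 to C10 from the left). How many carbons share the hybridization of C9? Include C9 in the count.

4

C9 is sp3 (only σ bonds).
C1: sp2
C2: sp2
C3: sp3 ✓
C4: sp2
C5: sp2
C6: sp3 ✓
C7: sp
C8: sp
C9: sp3 ✓
C10: sp3 ✓
4 carbons are sp3.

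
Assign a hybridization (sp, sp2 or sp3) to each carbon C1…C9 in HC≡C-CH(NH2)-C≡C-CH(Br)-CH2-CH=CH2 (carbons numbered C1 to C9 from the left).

C1 sp, C2 sp, C3 sp3, C4 sp, C5 sp, C6 sp3, C7 sp3, C8 sp2, C9 sp2

C1 is sp: 2 σ bonds, plus two π bonds, 2 electron-density regions.
C2 — 2 σ bonds, plus two π bonds. Steric number 2, so sp.
C3: 4 σ bonds; 4 regions of electron density → sp3.
C4 carries 2 σ bonds, plus two π bonds, giving a steric number of 2, so it is sp.
C5: 2 σ bonds, plus two π bonds — 2 electron domains, sp.
C6: 4 σ bonds; 4 regions of electron density → sp3.
C7: 4 σ bonds; 4 regions of electron density → sp3.
C8: 3 σ bonds, plus one π bond — 3 electron domains, sp2.
C9: 3 σ bonds, plus one π bond — 3 electron domains, sp2.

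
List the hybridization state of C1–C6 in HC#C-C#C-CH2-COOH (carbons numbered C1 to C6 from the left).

C1 (2 σ bonds, plus two π bonds) has steric number 2: sp.
C2 carries 2 σ bonds, plus two π bonds, giving a steric number of 2, so it is sp.
C3 is sp: 2 σ bonds, plus two π bonds, 2 electron-density regions.
C4 carries 2 σ bonds, plus two π bonds, giving a steric number of 2, so it is sp.
C5 has 4 σ bonds: steric number 4 → sp3.
C6 — 3 σ bonds, plus one π bond. Steric number 3, so sp2.

C1 sp, C2 sp, C3 sp, C4 sp, C5 sp3, C6 sp2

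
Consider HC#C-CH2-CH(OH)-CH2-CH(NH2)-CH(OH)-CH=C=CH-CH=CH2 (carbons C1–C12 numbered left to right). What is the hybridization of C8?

C8 carries 3 σ bonds, plus one π bond, giving a steric number of 3, so it is sp2.

sp²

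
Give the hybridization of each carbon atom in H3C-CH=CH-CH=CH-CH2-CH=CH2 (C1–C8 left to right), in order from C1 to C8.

C1: 4 σ bonds — 4 electron domains, sp3.
C2 is sp2: 3 σ bonds, plus one π bond, 3 electron-density regions.
C3 is sp2: 3 σ bonds, plus one π bond, 3 electron-density regions.
C4 (3 σ bonds, plus one π bond) has steric number 3: sp2.
C5: 3 σ bonds, plus one π bond — 3 electron domains, sp2.
C6 is sp3: 4 σ bonds, 4 electron-density regions.
C7 (3 σ bonds, plus one π bond) has steric number 3: sp2.
C8 (3 σ bonds, plus one π bond) has steric number 3: sp2.

C1 sp3, C2 sp2, C3 sp2, C4 sp2, C5 sp2, C6 sp3, C7 sp2, C8 sp2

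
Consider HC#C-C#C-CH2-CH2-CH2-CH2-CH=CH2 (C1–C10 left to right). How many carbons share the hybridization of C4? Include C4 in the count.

C4 is sp (two π bonds).
C1: sp ✓
C2: sp ✓
C3: sp ✓
C4: sp ✓
C5: sp3
C6: sp3
C7: sp3
C8: sp3
C9: sp2
C10: sp2
4 carbons are sp.

4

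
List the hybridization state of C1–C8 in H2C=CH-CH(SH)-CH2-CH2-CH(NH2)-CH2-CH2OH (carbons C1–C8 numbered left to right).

C1 sp2, C2 sp2, C3 sp3, C4 sp3, C5 sp3, C6 sp3, C7 sp3, C8 sp3

C1 (3 σ bonds, plus one π bond) has steric number 3: sp2.
C2 carries 3 σ bonds, plus one π bond, giving a steric number of 3, so it is sp2.
C3 (4 σ bonds) has steric number 4: sp3.
C4: 4 σ bonds; 4 regions of electron density → sp3.
C5 carries 4 σ bonds, giving a steric number of 4, so it is sp3.
C6 carries 4 σ bonds, giving a steric number of 4, so it is sp3.
C7 — 4 σ bonds. Steric number 4, so sp3.
C8: 4 σ bonds — 4 electron domains, sp3.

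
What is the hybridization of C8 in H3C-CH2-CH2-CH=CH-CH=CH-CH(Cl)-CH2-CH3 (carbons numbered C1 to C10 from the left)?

C8 carries 4 σ bonds, giving a steric number of 4, so it is sp3.

sp^3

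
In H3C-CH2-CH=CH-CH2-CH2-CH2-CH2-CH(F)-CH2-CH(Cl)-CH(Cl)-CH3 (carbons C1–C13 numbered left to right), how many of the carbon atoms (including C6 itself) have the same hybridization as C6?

11

C6 is sp3 (only σ bonds).
C1: sp3 ✓
C2: sp3 ✓
C3: sp2
C4: sp2
C5: sp3 ✓
C6: sp3 ✓
C7: sp3 ✓
C8: sp3 ✓
C9: sp3 ✓
C10: sp3 ✓
C11: sp3 ✓
C12: sp3 ✓
C13: sp3 ✓
11 carbons are sp3.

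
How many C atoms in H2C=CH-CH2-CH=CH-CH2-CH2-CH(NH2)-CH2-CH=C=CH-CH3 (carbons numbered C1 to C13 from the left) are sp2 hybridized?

C1: sp2 ✓
C2: sp2 ✓
C3: sp3
C4: sp2 ✓
C5: sp2 ✓
C6: sp3
C7: sp3
C8: sp3
C9: sp3
C10: sp2 ✓
C11: sp
C12: sp2 ✓
C13: sp3
C1, C2, C4, C5, C10, C12 → 6 sp2 carbons.

6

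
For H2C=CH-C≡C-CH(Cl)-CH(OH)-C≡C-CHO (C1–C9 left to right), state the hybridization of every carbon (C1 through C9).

C1 sp2, C2 sp2, C3 sp, C4 sp, C5 sp3, C6 sp3, C7 sp, C8 sp, C9 sp2

C1: 3 σ bonds, plus one π bond — 3 electron domains, sp2.
C2 has 3 σ bonds, plus one π bond: steric number 3 → sp2.
C3: 2 σ bonds, plus two π bonds; 2 regions of electron density → sp.
C4 (2 σ bonds, plus two π bonds) has steric number 2: sp.
C5 (4 σ bonds) has steric number 4: sp3.
C6 carries 4 σ bonds, giving a steric number of 4, so it is sp3.
C7 (2 σ bonds, plus two π bonds) has steric number 2: sp.
C8 (2 σ bonds, plus two π bonds) has steric number 2: sp.
C9 is sp2: 3 σ bonds, plus one π bond, 3 electron-density regions.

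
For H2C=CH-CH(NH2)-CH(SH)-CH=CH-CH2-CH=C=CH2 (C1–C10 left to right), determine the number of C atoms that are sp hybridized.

C1: sp2
C2: sp2
C3: sp3
C4: sp3
C5: sp2
C6: sp2
C7: sp3
C8: sp2
C9: sp ✓
C10: sp2
C9 → 1 sp carbon.

1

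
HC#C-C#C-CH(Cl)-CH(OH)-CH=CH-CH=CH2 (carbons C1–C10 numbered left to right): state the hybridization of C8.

C8: 3 σ bonds, plus one π bond — 3 electron domains, sp2.

sp^2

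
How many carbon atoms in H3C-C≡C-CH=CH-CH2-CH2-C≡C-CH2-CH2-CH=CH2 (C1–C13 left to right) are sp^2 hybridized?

C1: sp3
C2: sp
C3: sp
C4: sp2 ✓
C5: sp2 ✓
C6: sp3
C7: sp3
C8: sp
C9: sp
C10: sp3
C11: sp3
C12: sp2 ✓
C13: sp2 ✓
C4, C5, C12, C13 → 4 sp2 carbons.

4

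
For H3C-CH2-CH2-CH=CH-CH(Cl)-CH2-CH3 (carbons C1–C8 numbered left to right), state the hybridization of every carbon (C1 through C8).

C1 sp3, C2 sp3, C3 sp3, C4 sp2, C5 sp2, C6 sp3, C7 sp3, C8 sp3

C1: 4 σ bonds — 4 electron domains, sp3.
C2: 4 σ bonds — 4 electron domains, sp3.
C3 — 4 σ bonds. Steric number 4, so sp3.
C4 has 3 σ bonds, plus one π bond: steric number 3 → sp2.
C5 has 3 σ bonds, plus one π bond: steric number 3 → sp2.
C6 (4 σ bonds) has steric number 4: sp3.
C7: 4 σ bonds; 4 regions of electron density → sp3.
C8 carries 4 σ bonds, giving a steric number of 4, so it is sp3.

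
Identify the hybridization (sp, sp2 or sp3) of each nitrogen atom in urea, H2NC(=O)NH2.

sp^2

Both N lone pairs are conjugated with the C=O; planar sp2.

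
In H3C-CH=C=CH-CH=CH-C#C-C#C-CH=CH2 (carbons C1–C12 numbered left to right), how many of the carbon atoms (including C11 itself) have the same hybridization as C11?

C11 is sp2 (one π bond).
C1: sp3
C2: sp2 ✓
C3: sp
C4: sp2 ✓
C5: sp2 ✓
C6: sp2 ✓
C7: sp
C8: sp
C9: sp
C10: sp
C11: sp2 ✓
C12: sp2 ✓
6 carbons are sp2.

6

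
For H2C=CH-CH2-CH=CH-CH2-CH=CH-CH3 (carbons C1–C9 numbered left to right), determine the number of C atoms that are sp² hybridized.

6

C1: sp2 ✓
C2: sp2 ✓
C3: sp3
C4: sp2 ✓
C5: sp2 ✓
C6: sp3
C7: sp2 ✓
C8: sp2 ✓
C9: sp3
C1, C2, C4, C5, C7, C8 → 6 sp2 carbons.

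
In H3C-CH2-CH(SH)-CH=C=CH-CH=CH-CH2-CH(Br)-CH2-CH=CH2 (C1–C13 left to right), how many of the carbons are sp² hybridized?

C1: sp3
C2: sp3
C3: sp3
C4: sp2 ✓
C5: sp
C6: sp2 ✓
C7: sp2 ✓
C8: sp2 ✓
C9: sp3
C10: sp3
C11: sp3
C12: sp2 ✓
C13: sp2 ✓
C4, C6, C7, C8, C12, C13 → 6 sp2 carbons.

6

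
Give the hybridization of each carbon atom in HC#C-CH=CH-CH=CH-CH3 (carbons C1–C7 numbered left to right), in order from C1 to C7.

C1 (2 σ bonds, plus two π bonds) has steric number 2: sp.
C2: 2 σ bonds, plus two π bonds — 2 electron domains, sp.
C3 (3 σ bonds, plus one π bond) has steric number 3: sp2.
C4: 3 σ bonds, plus one π bond; 3 regions of electron density → sp2.
C5 — 3 σ bonds, plus one π bond. Steric number 3, so sp2.
C6: 3 σ bonds, plus one π bond — 3 electron domains, sp2.
C7 (4 σ bonds) has steric number 4: sp3.

C1 sp, C2 sp, C3 sp2, C4 sp2, C5 sp2, C6 sp2, C7 sp3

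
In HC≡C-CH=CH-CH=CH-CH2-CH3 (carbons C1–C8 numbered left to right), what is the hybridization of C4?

sp²

C4: 3 σ bonds, plus one π bond — 3 electron domains, sp2.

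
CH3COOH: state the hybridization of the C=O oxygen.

The C=O oxygen has 1 σ bond and 2 lone pairs, plus one π bond: steric number 3 → sp2.

sp²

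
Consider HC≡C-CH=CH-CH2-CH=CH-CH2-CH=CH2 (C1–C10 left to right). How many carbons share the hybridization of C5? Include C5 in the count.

2

C5 is sp3 (only σ bonds).
C1: sp
C2: sp
C3: sp2
C4: sp2
C5: sp3 ✓
C6: sp2
C7: sp2
C8: sp3 ✓
C9: sp2
C10: sp2
2 carbons are sp3.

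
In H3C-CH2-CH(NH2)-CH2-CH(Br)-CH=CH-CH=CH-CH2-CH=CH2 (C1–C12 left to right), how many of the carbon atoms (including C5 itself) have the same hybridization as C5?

6

C5 is sp3 (only σ bonds).
C1: sp3 ✓
C2: sp3 ✓
C3: sp3 ✓
C4: sp3 ✓
C5: sp3 ✓
C6: sp2
C7: sp2
C8: sp2
C9: sp2
C10: sp3 ✓
C11: sp2
C12: sp2
6 carbons are sp3.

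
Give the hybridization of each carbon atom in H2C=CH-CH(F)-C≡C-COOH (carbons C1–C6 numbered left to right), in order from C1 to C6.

C1 sp2, C2 sp2, C3 sp3, C4 sp, C5 sp, C6 sp2

C1: 3 σ bonds, plus one π bond — 3 electron domains, sp2.
C2 — 3 σ bonds, plus one π bond. Steric number 3, so sp2.
C3: 4 σ bonds; 4 regions of electron density → sp3.
C4: 2 σ bonds, plus two π bonds; 2 regions of electron density → sp.
C5 is sp: 2 σ bonds, plus two π bonds, 2 electron-density regions.
C6 — 3 σ bonds, plus one π bond. Steric number 3, so sp2.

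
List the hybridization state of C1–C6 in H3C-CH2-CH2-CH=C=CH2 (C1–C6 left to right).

C1 sp3, C2 sp3, C3 sp3, C4 sp2, C5 sp, C6 sp2

C1: 4 σ bonds — 4 electron domains, sp3.
C2 has 4 σ bonds: steric number 4 → sp3.
C3 is sp3: 4 σ bonds, 4 electron-density regions.
C4 carries 3 σ bonds, plus one π bond, giving a steric number of 3, so it is sp2.
C5 is sp: 2 σ bonds, plus two π bonds, 2 electron-density regions.
C6 is sp2: 3 σ bonds, plus one π bond, 3 electron-density regions.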